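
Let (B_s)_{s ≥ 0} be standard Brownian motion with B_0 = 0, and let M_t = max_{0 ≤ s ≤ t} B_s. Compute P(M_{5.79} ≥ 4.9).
P(M_{5.79} ≥ 4.9) = 2·P(B_{5.79} ≥ 4.9) = 2(1 − Φ(4.9/√5.79)) ≈ 0.0417

By the reflection principle for Brownian motion, P(M_t ≥ a) = 2 · P(B_t ≥ a) for a ≥ 0. Since B_t ~ N(0, t), P(B_t ≥ 4.9) = 1 − Φ(4.9/√t) = 1 − Φ(4.9/√5.79) = 1 − Φ(2.0364). So
  P(M_{5.79} ≥ 4.9) = 2(1 − Φ(2.0364)) ≈ 0.0417.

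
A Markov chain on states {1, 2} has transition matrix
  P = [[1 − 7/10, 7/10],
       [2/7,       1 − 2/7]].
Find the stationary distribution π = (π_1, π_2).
π_1 = 20/69, π_2 = 49/69

Solve πP = π with π_1 + π_2 = 1. From πP = π: π_1 · (1 − 7/10) + π_2 · 2/7 = π_1 ⇒ π_2 · 2/7 = π_1 · 7/10 ⇒ π_2/π_1 = (7/10)/(2/7) = 49/20. Together with π_1 + π_2 = 1:
  π_1 = (2/7)/(7/10 + 2/7) = (2/7)/(69/70) = 20/69,
  π_2 = (7/10)/(7/10 + 2/7) = (7/10)/(69/70) = 49/69.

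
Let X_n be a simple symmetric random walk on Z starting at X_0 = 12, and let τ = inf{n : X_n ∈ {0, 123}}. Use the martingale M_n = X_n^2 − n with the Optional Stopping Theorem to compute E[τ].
E[τ] = 1332

M_n = X_n^2 − n is a martingale (since E[X_{n+1}^2 | F_n] = X_n^2 + 1). By OST (τ has finite mean in a bounded region), E[M_τ] = E[M_0] = X_0^2 − 0 = 12^2 = 144. Also E[M_τ] = E[X_τ^2] − E[τ]. The walk exits at 0 or 123, with P(hit 123 first) = 12/123, so E[X_τ^2] = 123^2 · 12/123 + 0 = 1476. Thus E[τ] = E[X_τ^2] − E[M_τ] = 1476 − 144 = 1332 = 12(123 − 12) = 1332.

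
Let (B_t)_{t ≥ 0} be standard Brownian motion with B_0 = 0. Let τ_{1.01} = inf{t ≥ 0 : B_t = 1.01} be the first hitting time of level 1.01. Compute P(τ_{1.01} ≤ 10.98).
P(τ_{1.01} ≤ 10.98) = 2(1 − Φ(1.01/√10.98)) = 2(1 − Φ(0.3048)) ≈ 0.7605

By the reflection principle for standard BM, P(τ_b ≤ t) = 2 · P(B_t ≥ b). Since B_t ~ N(0, t), P(B_t ≥ 1.01) = 1 − Φ(1.01/√t) = 1 − Φ(1.01/√10.98) = 1 − Φ(0.3048) ≈ 0.38026. Doubling: P(τ_{1.01} ≤ 10.98) ≈ 2 · 0.38026 = 0.76052 ≈ 0.7605.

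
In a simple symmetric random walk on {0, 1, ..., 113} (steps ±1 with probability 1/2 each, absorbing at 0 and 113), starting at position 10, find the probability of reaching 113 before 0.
P(hit 113 before 0) = 10/113

Let u_k = P(hit 113 before 0 | start at k). Then u_0 = 0, u_113 = 1, and u_k = u_{k-1}/2 + u_{k+1}/2 for 1 ≤ k ≤ 112. This harmonic recurrence is solved by u_k = k/113, giving u_10 = 10/113.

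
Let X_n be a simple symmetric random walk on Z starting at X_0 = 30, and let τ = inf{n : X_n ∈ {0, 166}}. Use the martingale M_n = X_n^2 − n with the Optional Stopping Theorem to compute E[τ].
E[τ] = 4080

M_n = X_n^2 − n is a martingale (since E[X_{n+1}^2 | F_n] = X_n^2 + 1). By OST (τ has finite mean in a bounded region), E[M_τ] = E[M_0] = X_0^2 − 0 = 30^2 = 900. Also E[M_τ] = E[X_τ^2] − E[τ]. The walk exits at 0 or 166, with P(hit 166 first) = 30/166, so E[X_τ^2] = 166^2 · 30/166 + 0 = 4980. Thus E[τ] = E[X_τ^2] − E[M_τ] = 4980 − 900 = 4080 = 30(166 − 30) = 4080.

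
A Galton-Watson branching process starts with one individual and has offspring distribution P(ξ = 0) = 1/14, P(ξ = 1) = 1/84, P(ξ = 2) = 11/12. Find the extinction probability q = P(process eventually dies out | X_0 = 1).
q = 6/77

The pgf is f(s) = 1/14 + 1/84·s + 11/12·s². The extinction probability q is the smallest fixed point of f in [0, 1]. Setting s = f(s):
  11/12·s² + (1/84 − 1)·s + 1/14 = 0
  11/12·s² − (1/14 + 11/12)·s + 1/14 = 0
which factors as (s − 1)·(11/12·s − 1/14) = 0, giving roots s = 1 and s = (1/14)/(11/12) = 6/77.
Mean offspring μ = 1/84 + 2·11/12 = 155/84 > 1 (supercritical), so q < 1. The extinction probability is the smaller root: q = (1/14)/(11/12) = 6/77.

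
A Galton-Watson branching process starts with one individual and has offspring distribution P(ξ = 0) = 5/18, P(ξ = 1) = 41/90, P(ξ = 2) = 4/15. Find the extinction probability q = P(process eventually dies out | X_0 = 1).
q = 1

Mean offspring μ = 0·5/18 + 1·41/90 + 2·4/15 = 89/90 ≤ 1. For μ ≤ 1 with offspring not concentrated at 1, the Galton-Watson process goes extinct almost surely, so q = 1.
(Algebraic check: The pgf is f(s) = 5/18 + 41/90·s + 4/15·s². The extinction probability q is the smallest fixed point of f in [0, 1]. Setting s = f(s):
  4/15·s² + (41/90 − 1)·s + 5/18 = 0
  4/15·s² − (5/18 + 4/15)·s + 5/18 = 0
which factors as (s − 1)·(4/15·s − 5/18) = 0, giving roots s = 1 and s = (5/18)/(4/15) = 25/24. Since 25/24 ≥ 1, the smallest root in [0, 1] is s = 1.)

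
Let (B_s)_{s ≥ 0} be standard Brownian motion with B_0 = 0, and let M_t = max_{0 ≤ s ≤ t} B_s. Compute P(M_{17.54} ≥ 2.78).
P(M_{17.54} ≥ 2.78) = 2·P(B_{17.54} ≥ 2.78) = 2(1 − Φ(2.78/√17.54)) ≈ 0.5068

By the reflection principle for Brownian motion, P(M_t ≥ a) = 2 · P(B_t ≥ a) for a ≥ 0. Since B_t ~ N(0, t), P(B_t ≥ 2.78) = 1 − Φ(2.78/√t) = 1 − Φ(2.78/√17.54) = 1 − Φ(0.6638). So
  P(M_{17.54} ≥ 2.78) = 2(1 − Φ(0.6638)) ≈ 0.5068.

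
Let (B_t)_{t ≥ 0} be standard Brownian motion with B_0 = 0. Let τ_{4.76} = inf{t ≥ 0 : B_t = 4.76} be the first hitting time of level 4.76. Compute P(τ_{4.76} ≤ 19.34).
P(τ_{4.76} ≤ 19.34) = 2(1 − Φ(4.76/√19.34)) = 2(1 − Φ(1.0824)) ≈ 0.2791

By the reflection principle for standard BM, P(τ_b ≤ t) = 2 · P(B_t ≥ b). Since B_t ~ N(0, t), P(B_t ≥ 4.76) = 1 − Φ(4.76/√t) = 1 − Φ(4.76/√19.34) = 1 − Φ(1.0824) ≈ 0.13954. Doubling: P(τ_{4.76} ≤ 19.34) ≈ 2 · 0.13954 = 0.27908 ≈ 0.2791.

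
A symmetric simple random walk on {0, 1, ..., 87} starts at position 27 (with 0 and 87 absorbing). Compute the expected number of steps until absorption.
E[τ | X_0 = 27] = 1620

Let v_k = E[τ | X_0 = k]. Boundary: v_0 = v_87 = 0. Recurrence: v_k = 1 + (v_{k-1} + v_{k+1})/2 for 1 ≤ k ≤ 86. The particular solution to v_k − (v_{k-1} + v_{k+1})/2 = 1 is v_k = −k^2. Adding homogeneous solution A + B k and matching boundaries gives v_k = k (87 − k). Substituting k = 27: v_27 = 27 · 60 = 1620.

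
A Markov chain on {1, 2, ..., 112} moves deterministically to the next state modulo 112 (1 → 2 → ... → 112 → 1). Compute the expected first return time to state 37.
E[T_37 | X_0 = 37] = 112

The chain cycles deterministically, so starting at state 37 it returns in exactly 112 steps. Equivalently, the stationary distribution is uniform π_j = 1/112 for every state j, so by Kac's formula E[T_37] = 1/π_37 = 112.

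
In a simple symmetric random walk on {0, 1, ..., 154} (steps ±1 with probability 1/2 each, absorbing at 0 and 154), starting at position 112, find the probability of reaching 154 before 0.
P(hit 154 before 0) = 112/154 = 8/11

Let u_k = P(hit 154 before 0 | start at k). Then u_0 = 0, u_154 = 1, and u_k = u_{k-1}/2 + u_{k+1}/2 for 1 ≤ k ≤ 153. This harmonic recurrence is solved by u_k = k/154, giving u_112 = 112/154 = 8/11.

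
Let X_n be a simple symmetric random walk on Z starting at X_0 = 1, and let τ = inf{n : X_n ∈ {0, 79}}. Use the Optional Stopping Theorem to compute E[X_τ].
E[X_τ] = 1

X_n is a martingale and τ is a bounded-mean stopping time (indeed τ is finite a.s. with bounded expectation since the walk is in a bounded region). By the OST, E[X_τ] = E[X_0] = 1. Equivalently: E[X_τ] = 79 · P(hit 79 first) + 0 · P(hit 0 first) = 79 · (1/79) = 1.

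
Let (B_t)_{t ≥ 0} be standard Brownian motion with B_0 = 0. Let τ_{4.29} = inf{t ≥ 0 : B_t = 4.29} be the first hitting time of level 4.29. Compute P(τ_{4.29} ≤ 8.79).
P(τ_{4.29} ≤ 8.79) = 2(1 − Φ(4.29/√8.79)) = 2(1 − Φ(1.4470)) ≈ 0.1479

By the reflection principle for standard BM, P(τ_b ≤ t) = 2 · P(B_t ≥ b). Since B_t ~ N(0, t), P(B_t ≥ 4.29) = 1 − Φ(4.29/√t) = 1 − Φ(4.29/√8.79) = 1 − Φ(1.4470) ≈ 0.07395. Doubling: P(τ_{4.29} ≤ 8.79) ≈ 2 · 0.07395 = 0.14790 ≈ 0.1479.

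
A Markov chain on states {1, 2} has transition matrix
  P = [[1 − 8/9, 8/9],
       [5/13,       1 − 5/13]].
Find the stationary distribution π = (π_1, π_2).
π_1 = 45/149, π_2 = 104/149

Solve πP = π with π_1 + π_2 = 1. From πP = π: π_1 · (1 − 8/9) + π_2 · 5/13 = π_1 ⇒ π_2 · 5/13 = π_1 · 8/9 ⇒ π_2/π_1 = (8/9)/(5/13) = 104/45. Together with π_1 + π_2 = 1:
  π_1 = (5/13)/(8/9 + 5/13) = (5/13)/(149/117) = 45/149,
  π_2 = (8/9)/(8/9 + 5/13) = (8/9)/(149/117) = 104/149.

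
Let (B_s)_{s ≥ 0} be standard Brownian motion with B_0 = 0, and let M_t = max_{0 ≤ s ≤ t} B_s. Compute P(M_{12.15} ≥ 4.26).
P(M_{12.15} ≥ 4.26) = 2·P(B_{12.15} ≥ 4.26) = 2(1 − Φ(4.26/√12.15)) ≈ 0.2217

By the reflection principle for Brownian motion, P(M_t ≥ a) = 2 · P(B_t ≥ a) for a ≥ 0. Since B_t ~ N(0, t), P(B_t ≥ 4.26) = 1 − Φ(4.26/√t) = 1 − Φ(4.26/√12.15) = 1 − Φ(1.2221). So
  P(M_{12.15} ≥ 4.26) = 2(1 − Φ(1.2221)) ≈ 0.2217.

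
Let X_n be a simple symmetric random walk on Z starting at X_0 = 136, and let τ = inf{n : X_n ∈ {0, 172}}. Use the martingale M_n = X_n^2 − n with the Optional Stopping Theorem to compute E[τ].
E[τ] = 4896

M_n = X_n^2 − n is a martingale (since E[X_{n+1}^2 | F_n] = X_n^2 + 1). By OST (τ has finite mean in a bounded region), E[M_τ] = E[M_0] = X_0^2 − 0 = 136^2 = 18496. Also E[M_τ] = E[X_τ^2] − E[τ]. The walk exits at 0 or 172, with P(hit 172 first) = 136/172, so E[X_τ^2] = 172^2 · 136/172 + 0 = 23392. Thus E[τ] = E[X_τ^2] − E[M_τ] = 23392 − 18496 = 4896 = 136(172 − 136) = 4896.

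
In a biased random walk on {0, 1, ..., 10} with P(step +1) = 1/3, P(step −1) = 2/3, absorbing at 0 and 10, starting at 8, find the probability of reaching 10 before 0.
P(hit 10 before 0) = (1 − (2)^8) / (1 − (2)^10) = 85/341

Let u_k denote P(reach 10 before 0 | start at k). Boundary: u_0 = 0, u_10 = 1. Recurrence: u_k = 1/3·u_{k+1} + 2/3·u_{k-1} for 1 ≤ k ≤ 9. Try u_k = A + B·r^k with r = q/p = (2/3)/(1/3) = 2. Substitution satisfies the recurrence; boundary conditions give:
  u_k = (1 − r^k) / (1 − r^N) = (1 − (2)^8) / (1 − (2)^10) = 85/341.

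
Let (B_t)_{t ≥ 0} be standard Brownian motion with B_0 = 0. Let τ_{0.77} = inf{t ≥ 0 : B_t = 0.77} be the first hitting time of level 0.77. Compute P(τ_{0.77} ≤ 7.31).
P(τ_{0.77} ≤ 7.31) = 2(1 − Φ(0.77/√7.31)) = 2(1 − Φ(0.2848)) ≈ 0.7758

By the reflection principle for standard BM, P(τ_b ≤ t) = 2 · P(B_t ≥ b). Since B_t ~ N(0, t), P(B_t ≥ 0.77) = 1 − Φ(0.77/√t) = 1 − Φ(0.77/√7.31) = 1 − Φ(0.2848) ≈ 0.38790. Doubling: P(τ_{0.77} ≤ 7.31) ≈ 2 · 0.38790 = 0.77580 ≈ 0.7758.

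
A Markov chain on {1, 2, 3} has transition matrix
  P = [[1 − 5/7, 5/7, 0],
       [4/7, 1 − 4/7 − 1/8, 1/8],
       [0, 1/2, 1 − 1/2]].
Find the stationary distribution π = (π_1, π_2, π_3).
π = (16/41, 20/41, 5/41)

This is a birth-death chain on three states, which satisfies detailed balance: π_1 · P_{12} = π_2 · P_{21} and π_2 · P_{23} = π_3 · P_{32}.
From π_1 · 5/7 = π_2 · 4/7: π_2/π_1 = (5/7)/(4/7) = 5/4.
From π_2 · 1/8 = π_3 · 1/2: π_3/π_2 = (1/8)/(1/2) = 1/4.
Take π_1 proportional to 1; then unnormalized π = (1, 5/4, 5/16). Normalize by dividing by the sum 41/16:
  π = (16/41, 20/41, 5/41).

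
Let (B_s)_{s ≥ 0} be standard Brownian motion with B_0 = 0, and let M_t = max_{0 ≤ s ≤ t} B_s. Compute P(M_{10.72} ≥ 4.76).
P(M_{10.72} ≥ 4.76) = 2·P(B_{10.72} ≥ 4.76) = 2(1 − Φ(4.76/√10.72)) ≈ 0.1460

By the reflection principle for Brownian motion, P(M_t ≥ a) = 2 · P(B_t ≥ a) for a ≥ 0. Since B_t ~ N(0, t), P(B_t ≥ 4.76) = 1 − Φ(4.76/√t) = 1 − Φ(4.76/√10.72) = 1 − Φ(1.4538). So
  P(M_{10.72} ≥ 4.76) = 2(1 − Φ(1.4538)) ≈ 0.1460.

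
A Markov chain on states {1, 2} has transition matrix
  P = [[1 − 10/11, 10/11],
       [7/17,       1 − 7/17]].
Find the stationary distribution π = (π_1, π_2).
π_1 = 77/247, π_2 = 170/247

Solve πP = π with π_1 + π_2 = 1. From πP = π: π_1 · (1 − 10/11) + π_2 · 7/17 = π_1 ⇒ π_2 · 7/17 = π_1 · 10/11 ⇒ π_2/π_1 = (10/11)/(7/17) = 170/77. Together with π_1 + π_2 = 1:
  π_1 = (7/17)/(10/11 + 7/17) = (7/17)/(247/187) = 77/247,
  π_2 = (10/11)/(10/11 + 7/17) = (10/11)/(247/187) = 170/247.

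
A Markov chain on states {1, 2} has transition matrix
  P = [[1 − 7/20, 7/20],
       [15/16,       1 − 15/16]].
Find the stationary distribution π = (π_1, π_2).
π_1 = 75/103, π_2 = 28/103

Solve πP = π with π_1 + π_2 = 1. From πP = π: π_1 · (1 − 7/20) + π_2 · 15/16 = π_1 ⇒ π_2 · 15/16 = π_1 · 7/20 ⇒ π_2/π_1 = (7/20)/(15/16) = 28/75. Together with π_1 + π_2 = 1:
  π_1 = (15/16)/(7/20 + 15/16) = (15/16)/(103/80) = 75/103,
  π_2 = (7/20)/(7/20 + 15/16) = (7/20)/(103/80) = 28/103.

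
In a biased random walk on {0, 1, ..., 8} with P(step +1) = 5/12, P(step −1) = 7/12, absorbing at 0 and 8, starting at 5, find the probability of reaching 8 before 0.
P(hit 8 before 0) = (1 − (7/5)^5) / (1 − (7/5)^8) = 855125/2687088

Let u_k denote P(reach 8 before 0 | start at k). Boundary: u_0 = 0, u_8 = 1. Recurrence: u_k = 5/12·u_{k+1} + 7/12·u_{k-1} for 1 ≤ k ≤ 7. Try u_k = A + B·r^k with r = q/p = (7/12)/(5/12) = 7/5. Substitution satisfies the recurrence; boundary conditions give:
  u_k = (1 − r^k) / (1 − r^N) = (1 − (7/5)^5) / (1 − (7/5)^8) = 855125/2687088.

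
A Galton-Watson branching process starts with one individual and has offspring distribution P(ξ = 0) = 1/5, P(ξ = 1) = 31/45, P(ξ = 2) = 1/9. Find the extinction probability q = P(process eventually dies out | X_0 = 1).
q = 1

Mean offspring μ = 0·1/5 + 1·31/45 + 2·1/9 = 41/45 ≤ 1. For μ ≤ 1 with offspring not concentrated at 1, the Galton-Watson process goes extinct almost surely, so q = 1.
(Algebraic check: The pgf is f(s) = 1/5 + 31/45·s + 1/9·s². The extinction probability q is the smallest fixed point of f in [0, 1]. Setting s = f(s):
  1/9·s² + (31/45 − 1)·s + 1/5 = 0
  1/9·s² − (1/5 + 1/9)·s + 1/5 = 0
which factors as (s − 1)·(1/9·s − 1/5) = 0, giving roots s = 1 and s = (1/5)/(1/9) = 9/5. Since 9/5 ≥ 1, the smallest root in [0, 1] is s = 1.)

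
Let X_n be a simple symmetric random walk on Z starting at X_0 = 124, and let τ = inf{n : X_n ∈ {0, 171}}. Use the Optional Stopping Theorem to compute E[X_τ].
E[X_τ] = 124

X_n is a martingale and τ is a bounded-mean stopping time (indeed τ is finite a.s. with bounded expectation since the walk is in a bounded region). By the OST, E[X_τ] = E[X_0] = 124. Equivalently: E[X_τ] = 171 · P(hit 171 first) + 0 · P(hit 0 first) = 171 · (124/171) = 124.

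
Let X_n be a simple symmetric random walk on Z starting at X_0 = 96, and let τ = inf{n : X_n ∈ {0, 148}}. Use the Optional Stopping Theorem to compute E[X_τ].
E[X_τ] = 96

X_n is a martingale and τ is a bounded-mean stopping time (indeed τ is finite a.s. with bounded expectation since the walk is in a bounded region). By the OST, E[X_τ] = E[X_0] = 96. Equivalently: E[X_τ] = 148 · P(hit 148 first) + 0 · P(hit 0 first) = 148 · (96/148) = 96.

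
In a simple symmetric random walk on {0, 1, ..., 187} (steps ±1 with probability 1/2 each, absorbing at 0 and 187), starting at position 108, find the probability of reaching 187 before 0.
P(hit 187 before 0) = 108/187

Let u_k = P(hit 187 before 0 | start at k). Then u_0 = 0, u_187 = 1, and u_k = u_{k-1}/2 + u_{k+1}/2 for 1 ≤ k ≤ 186. This harmonic recurrence is solved by u_k = k/187, giving u_108 = 108/187.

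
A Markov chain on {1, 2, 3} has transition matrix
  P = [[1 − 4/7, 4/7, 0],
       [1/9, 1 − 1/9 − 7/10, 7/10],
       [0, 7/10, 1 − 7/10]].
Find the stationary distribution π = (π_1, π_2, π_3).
π = (7/79, 36/79, 36/79)

This is a birth-death chain on three states, which satisfies detailed balance: π_1 · P_{12} = π_2 · P_{21} and π_2 · P_{23} = π_3 · P_{32}.
From π_1 · 4/7 = π_2 · 1/9: π_2/π_1 = (4/7)/(1/9) = 36/7.
From π_2 · 7/10 = π_3 · 7/10: π_3/π_2 = (7/10)/(7/10) = 1.
Take π_1 proportional to 1; then unnormalized π = (1, 36/7, 36/7). Normalize by dividing by the sum 79/7:
  π = (7/79, 36/79, 36/79).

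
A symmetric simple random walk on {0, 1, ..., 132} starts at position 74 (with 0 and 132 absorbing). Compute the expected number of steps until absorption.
E[τ | X_0 = 74] = 4292

Let v_k = E[τ | X_0 = k]. Boundary: v_0 = v_132 = 0. Recurrence: v_k = 1 + (v_{k-1} + v_{k+1})/2 for 1 ≤ k ≤ 131. The particular solution to v_k − (v_{k-1} + v_{k+1})/2 = 1 is v_k = −k^2. Adding homogeneous solution A + B k and matching boundaries gives v_k = k (132 − k). Substituting k = 74: v_74 = 74 · 58 = 4292.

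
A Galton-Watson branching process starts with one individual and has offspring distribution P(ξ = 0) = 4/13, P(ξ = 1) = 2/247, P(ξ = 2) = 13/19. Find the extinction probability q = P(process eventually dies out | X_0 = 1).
q = 76/169

The pgf is f(s) = 4/13 + 2/247·s + 13/19·s². The extinction probability q is the smallest fixed point of f in [0, 1]. Setting s = f(s):
  13/19·s² + (2/247 − 1)·s + 4/13 = 0
  13/19·s² − (4/13 + 13/19)·s + 4/13 = 0
which factors as (s − 1)·(13/19·s − 4/13) = 0, giving roots s = 1 and s = (4/13)/(13/19) = 76/169.
Mean offspring μ = 2/247 + 2·13/19 = 340/247 > 1 (supercritical), so q < 1. The extinction probability is the smaller root: q = (4/13)/(13/19) = 76/169.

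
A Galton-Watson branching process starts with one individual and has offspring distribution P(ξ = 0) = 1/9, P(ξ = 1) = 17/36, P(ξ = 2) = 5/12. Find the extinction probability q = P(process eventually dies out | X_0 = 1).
q = 4/15

The pgf is f(s) = 1/9 + 17/36·s + 5/12·s². The extinction probability q is the smallest fixed point of f in [0, 1]. Setting s = f(s):
  5/12·s² + (17/36 − 1)·s + 1/9 = 0
  5/12·s² − (1/9 + 5/12)·s + 1/9 = 0
which factors as (s − 1)·(5/12·s − 1/9) = 0, giving roots s = 1 and s = (1/9)/(5/12) = 4/15.
Mean offspring μ = 17/36 + 2·5/12 = 47/36 > 1 (supercritical), so q < 1. The extinction probability is the smaller root: q = (1/9)/(5/12) = 4/15.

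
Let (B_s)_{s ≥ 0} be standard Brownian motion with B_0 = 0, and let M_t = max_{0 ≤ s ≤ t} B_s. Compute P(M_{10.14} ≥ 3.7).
P(M_{10.14} ≥ 3.7) = 2·P(B_{10.14} ≥ 3.7) = 2(1 − Φ(3.7/√10.14)) ≈ 0.2453

By the reflection principle for Brownian motion, P(M_t ≥ a) = 2 · P(B_t ≥ a) for a ≥ 0. Since B_t ~ N(0, t), P(B_t ≥ 3.7) = 1 − Φ(3.7/√t) = 1 − Φ(3.7/√10.14) = 1 − Φ(1.1619). So
  P(M_{10.14} ≥ 3.7) = 2(1 − Φ(1.1619)) ≈ 0.2453.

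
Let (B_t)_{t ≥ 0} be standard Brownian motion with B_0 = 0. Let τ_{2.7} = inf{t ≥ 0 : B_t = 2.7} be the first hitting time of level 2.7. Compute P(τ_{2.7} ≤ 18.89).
P(τ_{2.7} ≤ 18.89) = 2(1 − Φ(2.7/√18.89)) = 2(1 − Φ(0.6212)) ≈ 0.5345

By the reflection principle for standard BM, P(τ_b ≤ t) = 2 · P(B_t ≥ b). Since B_t ~ N(0, t), P(B_t ≥ 2.7) = 1 − Φ(2.7/√t) = 1 − Φ(2.7/√18.89) = 1 − Φ(0.6212) ≈ 0.26723. Doubling: P(τ_{2.7} ≤ 18.89) ≈ 2 · 0.26723 = 0.53446 ≈ 0.5345.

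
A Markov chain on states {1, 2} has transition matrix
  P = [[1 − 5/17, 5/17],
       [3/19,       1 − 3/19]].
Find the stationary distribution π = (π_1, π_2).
π_1 = 51/146, π_2 = 95/146

Solve πP = π with π_1 + π_2 = 1. From πP = π: π_1 · (1 − 5/17) + π_2 · 3/19 = π_1 ⇒ π_2 · 3/19 = π_1 · 5/17 ⇒ π_2/π_1 = (5/17)/(3/19) = 95/51. Together with π_1 + π_2 = 1:
  π_1 = (3/19)/(5/17 + 3/19) = (3/19)/(146/323) = 51/146,
  π_2 = (5/17)/(5/17 + 3/19) = (5/17)/(146/323) = 95/146.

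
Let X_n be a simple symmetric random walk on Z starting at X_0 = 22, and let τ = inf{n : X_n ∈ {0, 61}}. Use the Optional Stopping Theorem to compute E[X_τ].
E[X_τ] = 22

X_n is a martingale and τ is a bounded-mean stopping time (indeed τ is finite a.s. with bounded expectation since the walk is in a bounded region). By the OST, E[X_τ] = E[X_0] = 22. Equivalently: E[X_τ] = 61 · P(hit 61 first) + 0 · P(hit 0 first) = 61 · (22/61) = 22.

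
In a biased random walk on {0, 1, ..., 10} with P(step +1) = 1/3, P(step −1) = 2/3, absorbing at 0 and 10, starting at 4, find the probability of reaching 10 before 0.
P(hit 10 before 0) = (1 − (2)^4) / (1 − (2)^10) = 5/341

Let u_k denote P(reach 10 before 0 | start at k). Boundary: u_0 = 0, u_10 = 1. Recurrence: u_k = 1/3·u_{k+1} + 2/3·u_{k-1} for 1 ≤ k ≤ 9. Try u_k = A + B·r^k with r = q/p = (2/3)/(1/3) = 2. Substitution satisfies the recurrence; boundary conditions give:
  u_k = (1 − r^k) / (1 − r^N) = (1 − (2)^4) / (1 − (2)^10) = 5/341.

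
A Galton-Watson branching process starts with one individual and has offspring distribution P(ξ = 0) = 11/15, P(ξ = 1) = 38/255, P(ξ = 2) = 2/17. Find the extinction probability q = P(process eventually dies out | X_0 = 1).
q = 1

Mean offspring μ = 0·11/15 + 1·38/255 + 2·2/17 = 98/255 ≤ 1. For μ ≤ 1 with offspring not concentrated at 1, the Galton-Watson process goes extinct almost surely, so q = 1.
(Algebraic check: The pgf is f(s) = 11/15 + 38/255·s + 2/17·s². The extinction probability q is the smallest fixed point of f in [0, 1]. Setting s = f(s):
  2/17·s² + (38/255 − 1)·s + 11/15 = 0
  2/17·s² − (11/15 + 2/17)·s + 11/15 = 0
which factors as (s − 1)·(2/17·s − 11/15) = 0, giving roots s = 1 and s = (11/15)/(2/17) = 187/30. Since 187/30 ≥ 1, the smallest root in [0, 1] is s = 1.)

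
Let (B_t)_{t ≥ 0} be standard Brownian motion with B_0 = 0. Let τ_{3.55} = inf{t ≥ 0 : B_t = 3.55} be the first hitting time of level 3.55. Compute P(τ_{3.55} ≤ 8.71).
P(τ_{3.55} ≤ 8.71) = 2(1 − Φ(3.55/√8.71)) = 2(1 − Φ(1.2029)) ≈ 0.2290

By the reflection principle for standard BM, P(τ_b ≤ t) = 2 · P(B_t ≥ b). Since B_t ~ N(0, t), P(B_t ≥ 3.55) = 1 − Φ(3.55/√t) = 1 − Φ(3.55/√8.71) = 1 − Φ(1.2029) ≈ 0.11451. Doubling: P(τ_{3.55} ≤ 8.71) ≈ 2 · 0.11451 = 0.22902 ≈ 0.2290.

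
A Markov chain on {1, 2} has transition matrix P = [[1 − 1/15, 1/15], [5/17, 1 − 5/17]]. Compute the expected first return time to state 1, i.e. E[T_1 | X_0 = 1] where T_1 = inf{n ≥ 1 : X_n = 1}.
E[T_1 | X_0 = 1] = 1/π_1 = 92/75

For an irreducible recurrent Markov chain with stationary distribution π, E[T_i | X_0 = i] = 1/π_i (Kac's formula). Here π_1 = (5/17)/(1/15 + 5/17) = (5/17)/(92/255) = 75/92, so E[T_1 | X_0 = 1] = 1/π_1 = (1/15 + 5/17)/(5/17) = (92/255)/(5/17) = 92/75.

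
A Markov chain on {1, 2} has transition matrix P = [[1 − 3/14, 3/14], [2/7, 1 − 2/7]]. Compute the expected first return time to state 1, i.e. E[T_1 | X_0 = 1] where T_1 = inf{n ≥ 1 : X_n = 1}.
E[T_1 | X_0 = 1] = 1/π_1 = 7/4

For an irreducible recurrent Markov chain with stationary distribution π, E[T_i | X_0 = i] = 1/π_i (Kac's formula). Here π_1 = (2/7)/(3/14 + 2/7) = (2/7)/(1/2) = 4/7, so E[T_1 | X_0 = 1] = 1/π_1 = (3/14 + 2/7)/(2/7) = (1/2)/(2/7) = 7/4.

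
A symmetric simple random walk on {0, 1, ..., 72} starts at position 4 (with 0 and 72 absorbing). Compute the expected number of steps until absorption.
E[τ | X_0 = 4] = 272

Let v_k = E[τ | X_0 = k]. Boundary: v_0 = v_72 = 0. Recurrence: v_k = 1 + (v_{k-1} + v_{k+1})/2 for 1 ≤ k ≤ 71. The particular solution to v_k − (v_{k-1} + v_{k+1})/2 = 1 is v_k = −k^2. Adding homogeneous solution A + B k and matching boundaries gives v_k = k (72 − k). Substituting k = 4: v_4 = 4 · 68 = 272.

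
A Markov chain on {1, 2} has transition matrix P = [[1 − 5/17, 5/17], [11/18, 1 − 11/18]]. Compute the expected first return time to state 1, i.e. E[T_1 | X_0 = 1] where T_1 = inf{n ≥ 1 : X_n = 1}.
E[T_1 | X_0 = 1] = 1/π_1 = 277/187

For an irreducible recurrent Markov chain with stationary distribution π, E[T_i | X_0 = i] = 1/π_i (Kac's formula). Here π_1 = (11/18)/(5/17 + 11/18) = (11/18)/(277/306) = 187/277, so E[T_1 | X_0 = 1] = 1/π_1 = (5/17 + 11/18)/(11/18) = (277/306)/(11/18) = 277/187.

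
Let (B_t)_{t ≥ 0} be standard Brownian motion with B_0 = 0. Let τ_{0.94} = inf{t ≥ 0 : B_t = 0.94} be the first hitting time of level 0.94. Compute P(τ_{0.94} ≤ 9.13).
P(τ_{0.94} ≤ 9.13) = 2(1 − Φ(0.94/√9.13)) = 2(1 − Φ(0.3111)) ≈ 0.7557

By the reflection principle for standard BM, P(τ_b ≤ t) = 2 · P(B_t ≥ b). Since B_t ~ N(0, t), P(B_t ≥ 0.94) = 1 − Φ(0.94/√t) = 1 − Φ(0.94/√9.13) = 1 − Φ(0.3111) ≈ 0.37786. Doubling: P(τ_{0.94} ≤ 9.13) ≈ 2 · 0.37786 = 0.75572 ≈ 0.7557.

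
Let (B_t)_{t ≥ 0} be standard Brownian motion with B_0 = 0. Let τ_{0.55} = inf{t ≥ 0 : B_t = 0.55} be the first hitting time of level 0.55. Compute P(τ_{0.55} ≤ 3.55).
P(τ_{0.55} ≤ 3.55) = 2(1 − Φ(0.55/√3.55)) = 2(1 − Φ(0.2919)) ≈ 0.7704

By the reflection principle for standard BM, P(τ_b ≤ t) = 2 · P(B_t ≥ b). Since B_t ~ N(0, t), P(B_t ≥ 0.55) = 1 − Φ(0.55/√t) = 1 − Φ(0.55/√3.55) = 1 − Φ(0.2919) ≈ 0.38518. Doubling: P(τ_{0.55} ≤ 3.55) ≈ 2 · 0.38518 = 0.77036 ≈ 0.7704.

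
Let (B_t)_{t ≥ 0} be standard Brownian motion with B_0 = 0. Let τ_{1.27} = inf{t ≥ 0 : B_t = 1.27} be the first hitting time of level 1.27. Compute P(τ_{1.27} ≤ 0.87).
P(τ_{1.27} ≤ 0.87) = 2(1 − Φ(1.27/√0.87)) = 2(1 − Φ(1.3616)) ≈ 0.1733

By the reflection principle for standard BM, P(τ_b ≤ t) = 2 · P(B_t ≥ b). Since B_t ~ N(0, t), P(B_t ≥ 1.27) = 1 − Φ(1.27/√t) = 1 − Φ(1.27/√0.87) = 1 − Φ(1.3616) ≈ 0.08666. Doubling: P(τ_{1.27} ≤ 0.87) ≈ 2 · 0.08666 = 0.17332 ≈ 0.1733.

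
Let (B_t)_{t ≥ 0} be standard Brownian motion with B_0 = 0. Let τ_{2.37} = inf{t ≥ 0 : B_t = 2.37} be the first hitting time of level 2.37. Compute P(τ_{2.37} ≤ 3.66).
P(τ_{2.37} ≤ 3.66) = 2(1 − Φ(2.37/√3.66)) = 2(1 − Φ(1.2388)) ≈ 0.2154

By the reflection principle for standard BM, P(τ_b ≤ t) = 2 · P(B_t ≥ b). Since B_t ~ N(0, t), P(B_t ≥ 2.37) = 1 − Φ(2.37/√t) = 1 − Φ(2.37/√3.66) = 1 − Φ(1.2388) ≈ 0.10771. Doubling: P(τ_{2.37} ≤ 3.66) ≈ 2 · 0.10771 = 0.21542 ≈ 0.2154.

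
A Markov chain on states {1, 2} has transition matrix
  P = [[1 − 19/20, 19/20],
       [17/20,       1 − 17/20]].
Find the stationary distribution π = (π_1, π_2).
π_1 = 17/36, π_2 = 19/36

Solve πP = π with π_1 + π_2 = 1. From πP = π: π_1 · (1 − 19/20) + π_2 · 17/20 = π_1 ⇒ π_2 · 17/20 = π_1 · 19/20 ⇒ π_2/π_1 = (19/20)/(17/20) = 19/17. Together with π_1 + π_2 = 1:
  π_1 = (17/20)/(19/20 + 17/20) = (17/20)/(9/5) = 17/36,
  π_2 = (19/20)/(19/20 + 17/20) = (19/20)/(9/5) = 19/36.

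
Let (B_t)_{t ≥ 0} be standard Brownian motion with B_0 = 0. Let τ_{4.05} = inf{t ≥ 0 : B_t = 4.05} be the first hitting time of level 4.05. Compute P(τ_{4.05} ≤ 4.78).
P(τ_{4.05} ≤ 4.78) = 2(1 − Φ(4.05/√4.78)) = 2(1 − Φ(1.8524)) ≈ 0.0640

By the reflection principle for standard BM, P(τ_b ≤ t) = 2 · P(B_t ≥ b). Since B_t ~ N(0, t), P(B_t ≥ 4.05) = 1 − Φ(4.05/√t) = 1 − Φ(4.05/√4.78) = 1 − Φ(1.8524) ≈ 0.03198. Doubling: P(τ_{4.05} ≤ 4.78) ≈ 2 · 0.03198 = 0.06396 ≈ 0.0640.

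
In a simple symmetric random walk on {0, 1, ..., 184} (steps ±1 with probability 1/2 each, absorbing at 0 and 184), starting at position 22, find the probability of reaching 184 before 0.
P(hit 184 before 0) = 22/184 = 11/92

Let u_k = P(hit 184 before 0 | start at k). Then u_0 = 0, u_184 = 1, and u_k = u_{k-1}/2 + u_{k+1}/2 for 1 ≤ k ≤ 183. This harmonic recurrence is solved by u_k = k/184, giving u_22 = 22/184 = 11/92.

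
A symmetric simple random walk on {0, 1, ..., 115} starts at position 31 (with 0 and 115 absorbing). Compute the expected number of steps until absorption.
E[τ | X_0 = 31] = 2604

Let v_k = E[τ | X_0 = k]. Boundary: v_0 = v_115 = 0. Recurrence: v_k = 1 + (v_{k-1} + v_{k+1})/2 for 1 ≤ k ≤ 114. The particular solution to v_k − (v_{k-1} + v_{k+1})/2 = 1 is v_k = −k^2. Adding homogeneous solution A + B k and matching boundaries gives v_k = k (115 − k). Substituting k = 31: v_31 = 31 · 84 = 2604.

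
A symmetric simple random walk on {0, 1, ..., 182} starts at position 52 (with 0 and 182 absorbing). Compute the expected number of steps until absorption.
E[τ | X_0 = 52] = 6760

Let v_k = E[τ | X_0 = k]. Boundary: v_0 = v_182 = 0. Recurrence: v_k = 1 + (v_{k-1} + v_{k+1})/2 for 1 ≤ k ≤ 181. The particular solution to v_k − (v_{k-1} + v_{k+1})/2 = 1 is v_k = −k^2. Adding homogeneous solution A + B k and matching boundaries gives v_k = k (182 − k). Substituting k = 52: v_52 = 52 · 130 = 6760.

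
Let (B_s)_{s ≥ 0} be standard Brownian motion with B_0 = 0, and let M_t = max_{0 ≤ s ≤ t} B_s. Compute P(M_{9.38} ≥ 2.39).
P(M_{9.38} ≥ 2.39) = 2·P(B_{9.38} ≥ 2.39) = 2(1 − Φ(2.39/√9.38)) ≈ 0.4352

By the reflection principle for Brownian motion, P(M_t ≥ a) = 2 · P(B_t ≥ a) for a ≥ 0. Since B_t ~ N(0, t), P(B_t ≥ 2.39) = 1 − Φ(2.39/√t) = 1 − Φ(2.39/√9.38) = 1 − Φ(0.7804). So
  P(M_{9.38} ≥ 2.39) = 2(1 − Φ(0.7804)) ≈ 0.4352.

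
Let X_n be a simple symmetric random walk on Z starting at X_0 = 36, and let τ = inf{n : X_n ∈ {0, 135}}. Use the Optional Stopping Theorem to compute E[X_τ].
E[X_τ] = 36

X_n is a martingale and τ is a bounded-mean stopping time (indeed τ is finite a.s. with bounded expectation since the walk is in a bounded region). By the OST, E[X_τ] = E[X_0] = 36. Equivalently: E[X_τ] = 135 · P(hit 135 first) + 0 · P(hit 0 first) = 135 · (36/135) = 36.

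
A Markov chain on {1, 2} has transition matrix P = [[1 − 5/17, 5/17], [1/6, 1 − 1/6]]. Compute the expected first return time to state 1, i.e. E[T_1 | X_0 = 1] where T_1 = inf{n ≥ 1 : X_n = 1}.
E[T_1 | X_0 = 1] = 1/π_1 = 47/17

For an irreducible recurrent Markov chain with stationary distribution π, E[T_i | X_0 = i] = 1/π_i (Kac's formula). Here π_1 = (1/6)/(5/17 + 1/6) = (1/6)/(47/102) = 17/47, so E[T_1 | X_0 = 1] = 1/π_1 = (5/17 + 1/6)/(1/6) = (47/102)/(1/6) = 47/17.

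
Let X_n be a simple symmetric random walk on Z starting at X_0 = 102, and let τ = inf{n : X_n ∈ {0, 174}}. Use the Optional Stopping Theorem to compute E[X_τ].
E[X_τ] = 102

X_n is a martingale and τ is a bounded-mean stopping time (indeed τ is finite a.s. with bounded expectation since the walk is in a bounded region). By the OST, E[X_τ] = E[X_0] = 102. Equivalently: E[X_τ] = 174 · P(hit 174 first) + 0 · P(hit 0 first) = 174 · (102/174) = 102.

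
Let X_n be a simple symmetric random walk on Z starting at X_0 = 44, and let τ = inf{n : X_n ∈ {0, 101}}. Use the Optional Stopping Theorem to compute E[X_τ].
E[X_τ] = 44

X_n is a martingale and τ is a bounded-mean stopping time (indeed τ is finite a.s. with bounded expectation since the walk is in a bounded region). By the OST, E[X_τ] = E[X_0] = 44. Equivalently: E[X_τ] = 101 · P(hit 101 first) + 0 · P(hit 0 first) = 101 · (44/101) = 44.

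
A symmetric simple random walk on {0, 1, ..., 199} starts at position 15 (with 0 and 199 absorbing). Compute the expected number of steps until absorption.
E[τ | X_0 = 15] = 2760

Let v_k = E[τ | X_0 = k]. Boundary: v_0 = v_199 = 0. Recurrence: v_k = 1 + (v_{k-1} + v_{k+1})/2 for 1 ≤ k ≤ 198. The particular solution to v_k − (v_{k-1} + v_{k+1})/2 = 1 is v_k = −k^2. Adding homogeneous solution A + B k and matching boundaries gives v_k = k (199 − k). Substituting k = 15: v_15 = 15 · 184 = 2760.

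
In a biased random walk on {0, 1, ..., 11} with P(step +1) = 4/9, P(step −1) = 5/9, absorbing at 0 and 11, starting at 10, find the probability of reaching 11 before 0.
P(hit 11 before 0) = (1 − (5/4)^10) / (1 − (5/4)^11) = 34868196/44633821

Let u_k denote P(reach 11 before 0 | start at k). Boundary: u_0 = 0, u_11 = 1. Recurrence: u_k = 4/9·u_{k+1} + 5/9·u_{k-1} for 1 ≤ k ≤ 10. Try u_k = A + B·r^k with r = q/p = (5/9)/(4/9) = 5/4. Substitution satisfies the recurrence; boundary conditions give:
  u_k = (1 − r^k) / (1 − r^N) = (1 − (5/4)^10) / (1 − (5/4)^11) = 34868196/44633821.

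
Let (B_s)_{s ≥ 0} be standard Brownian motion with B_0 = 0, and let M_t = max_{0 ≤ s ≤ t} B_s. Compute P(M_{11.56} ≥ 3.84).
P(M_{11.56} ≥ 3.84) = 2·P(B_{11.56} ≥ 3.84) = 2(1 − Φ(3.84/√11.56)) ≈ 0.2587

By the reflection principle for Brownian motion, P(M_t ≥ a) = 2 · P(B_t ≥ a) for a ≥ 0. Since B_t ~ N(0, t), P(B_t ≥ 3.84) = 1 − Φ(3.84/√t) = 1 − Φ(3.84/√11.56) = 1 − Φ(1.1294). So
  P(M_{11.56} ≥ 3.84) = 2(1 − Φ(1.1294)) ≈ 0.2587.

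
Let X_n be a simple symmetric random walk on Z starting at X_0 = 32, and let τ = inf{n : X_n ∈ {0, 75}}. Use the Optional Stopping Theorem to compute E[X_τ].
E[X_τ] = 32

X_n is a martingale and τ is a bounded-mean stopping time (indeed τ is finite a.s. with bounded expectation since the walk is in a bounded region). By the OST, E[X_τ] = E[X_0] = 32. Equivalently: E[X_τ] = 75 · P(hit 75 first) + 0 · P(hit 0 first) = 75 · (32/75) = 32.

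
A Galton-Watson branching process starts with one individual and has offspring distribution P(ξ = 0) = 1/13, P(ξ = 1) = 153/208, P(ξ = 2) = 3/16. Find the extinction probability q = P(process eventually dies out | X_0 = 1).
q = 16/39

The pgf is f(s) = 1/13 + 153/208·s + 3/16·s². The extinction probability q is the smallest fixed point of f in [0, 1]. Setting s = f(s):
  3/16·s² + (153/208 − 1)·s + 1/13 = 0
  3/16·s² − (1/13 + 3/16)·s + 1/13 = 0
which factors as (s − 1)·(3/16·s − 1/13) = 0, giving roots s = 1 and s = (1/13)/(3/16) = 16/39.
Mean offspring μ = 153/208 + 2·3/16 = 231/208 > 1 (supercritical), so q < 1. The extinction probability is the smaller root: q = (1/13)/(3/16) = 16/39.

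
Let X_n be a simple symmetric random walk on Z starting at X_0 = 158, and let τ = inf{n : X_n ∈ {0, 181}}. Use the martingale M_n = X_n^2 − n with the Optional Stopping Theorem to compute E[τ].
E[τ] = 3634

M_n = X_n^2 − n is a martingale (since E[X_{n+1}^2 | F_n] = X_n^2 + 1). By OST (τ has finite mean in a bounded region), E[M_τ] = E[M_0] = X_0^2 − 0 = 158^2 = 24964. Also E[M_τ] = E[X_τ^2] − E[τ]. The walk exits at 0 or 181, with P(hit 181 first) = 158/181, so E[X_τ^2] = 181^2 · 158/181 + 0 = 28598. Thus E[τ] = E[X_τ^2] − E[M_τ] = 28598 − 24964 = 3634 = 158(181 − 158) = 3634.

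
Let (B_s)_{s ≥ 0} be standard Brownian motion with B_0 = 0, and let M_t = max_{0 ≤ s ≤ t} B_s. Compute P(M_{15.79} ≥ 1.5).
P(M_{15.79} ≥ 1.5) = 2·P(B_{15.79} ≥ 1.5) = 2(1 − Φ(1.5/√15.79)) ≈ 0.7058

By the reflection principle for Brownian motion, P(M_t ≥ a) = 2 · P(B_t ≥ a) for a ≥ 0. Since B_t ~ N(0, t), P(B_t ≥ 1.5) = 1 − Φ(1.5/√t) = 1 − Φ(1.5/√15.79) = 1 − Φ(0.3775). So
  P(M_{15.79} ≥ 1.5) = 2(1 − Φ(0.3775)) ≈ 0.7058.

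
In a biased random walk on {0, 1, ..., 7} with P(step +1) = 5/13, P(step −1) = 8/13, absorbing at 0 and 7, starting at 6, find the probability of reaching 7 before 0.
P(hit 7 before 0) = (1 − (8/5)^6) / (1 − (8/5)^7) = 410865/673009

Let u_k denote P(reach 7 before 0 | start at k). Boundary: u_0 = 0, u_7 = 1. Recurrence: u_k = 5/13·u_{k+1} + 8/13·u_{k-1} for 1 ≤ k ≤ 6. Try u_k = A + B·r^k with r = q/p = (8/13)/(5/13) = 8/5. Substitution satisfies the recurrence; boundary conditions give:
  u_k = (1 − r^k) / (1 − r^N) = (1 − (8/5)^6) / (1 − (8/5)^7) = 410865/673009.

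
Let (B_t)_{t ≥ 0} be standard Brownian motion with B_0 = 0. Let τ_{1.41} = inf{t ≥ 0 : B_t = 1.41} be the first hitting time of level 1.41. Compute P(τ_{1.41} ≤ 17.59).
P(τ_{1.41} ≤ 17.59) = 2(1 − Φ(1.41/√17.59)) = 2(1 − Φ(0.3362)) ≈ 0.7367

By the reflection principle for standard BM, P(τ_b ≤ t) = 2 · P(B_t ≥ b). Since B_t ~ N(0, t), P(B_t ≥ 1.41) = 1 − Φ(1.41/√t) = 1 − Φ(1.41/√17.59) = 1 − Φ(0.3362) ≈ 0.36836. Doubling: P(τ_{1.41} ≤ 17.59) ≈ 2 · 0.36836 = 0.73672 ≈ 0.7367.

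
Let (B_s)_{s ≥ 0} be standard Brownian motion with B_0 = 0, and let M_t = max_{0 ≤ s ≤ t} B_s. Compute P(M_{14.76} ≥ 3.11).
P(M_{14.76} ≥ 3.11) = 2·P(B_{14.76} ≥ 3.11) = 2(1 − Φ(3.11/√14.76)) ≈ 0.4182

By the reflection principle for Brownian motion, P(M_t ≥ a) = 2 · P(B_t ≥ a) for a ≥ 0. Since B_t ~ N(0, t), P(B_t ≥ 3.11) = 1 − Φ(3.11/√t) = 1 − Φ(3.11/√14.76) = 1 − Φ(0.8095). So
  P(M_{14.76} ≥ 3.11) = 2(1 − Φ(0.8095)) ≈ 0.4182.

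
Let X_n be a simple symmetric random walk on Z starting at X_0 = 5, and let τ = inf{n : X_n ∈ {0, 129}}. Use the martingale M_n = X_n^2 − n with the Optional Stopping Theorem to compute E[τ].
E[τ] = 620

M_n = X_n^2 − n is a martingale (since E[X_{n+1}^2 | F_n] = X_n^2 + 1). By OST (τ has finite mean in a bounded region), E[M_τ] = E[M_0] = X_0^2 − 0 = 5^2 = 25. Also E[M_τ] = E[X_τ^2] − E[τ]. The walk exits at 0 or 129, with P(hit 129 first) = 5/129, so E[X_τ^2] = 129^2 · 5/129 + 0 = 645. Thus E[τ] = E[X_τ^2] − E[M_τ] = 645 − 25 = 620 = 5(129 − 5) = 620.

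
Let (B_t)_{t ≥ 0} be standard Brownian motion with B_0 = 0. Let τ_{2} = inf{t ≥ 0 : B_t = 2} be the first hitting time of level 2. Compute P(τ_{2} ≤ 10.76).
P(τ_{2} ≤ 10.76) = 2(1 − Φ(2/√10.76)) = 2(1 − Φ(0.6097)) ≈ 0.5421

By the reflection principle for standard BM, P(τ_b ≤ t) = 2 · P(B_t ≥ b). Since B_t ~ N(0, t), P(B_t ≥ 2) = 1 − Φ(2/√t) = 1 − Φ(2/√10.76) = 1 − Φ(0.6097) ≈ 0.27103. Doubling: P(τ_{2} ≤ 10.76) ≈ 2 · 0.27103 = 0.54206 ≈ 0.5421.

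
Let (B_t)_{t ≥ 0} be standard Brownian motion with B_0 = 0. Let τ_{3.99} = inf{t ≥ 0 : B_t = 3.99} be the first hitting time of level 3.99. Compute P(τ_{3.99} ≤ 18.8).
P(τ_{3.99} ≤ 18.8) = 2(1 − Φ(3.99/√18.8)) = 2(1 − Φ(0.9202)) ≈ 0.3575

By the reflection principle for standard BM, P(τ_b ≤ t) = 2 · P(B_t ≥ b). Since B_t ~ N(0, t), P(B_t ≥ 3.99) = 1 − Φ(3.99/√t) = 1 − Φ(3.99/√18.8) = 1 − Φ(0.9202) ≈ 0.17873. Doubling: P(τ_{3.99} ≤ 18.8) ≈ 2 · 0.17873 = 0.35746 ≈ 0.3575.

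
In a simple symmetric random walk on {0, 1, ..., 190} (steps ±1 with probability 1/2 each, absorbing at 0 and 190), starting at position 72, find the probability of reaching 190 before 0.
P(hit 190 before 0) = 72/190 = 36/95

Let u_k = P(hit 190 before 0 | start at k). Then u_0 = 0, u_190 = 1, and u_k = u_{k-1}/2 + u_{k+1}/2 for 1 ≤ k ≤ 189. This harmonic recurrence is solved by u_k = k/190, giving u_72 = 72/190 = 36/95.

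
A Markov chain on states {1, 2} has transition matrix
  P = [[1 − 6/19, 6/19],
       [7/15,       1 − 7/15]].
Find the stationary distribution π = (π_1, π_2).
π_1 = 133/223, π_2 = 90/223

Solve πP = π with π_1 + π_2 = 1. From πP = π: π_1 · (1 − 6/19) + π_2 · 7/15 = π_1 ⇒ π_2 · 7/15 = π_1 · 6/19 ⇒ π_2/π_1 = (6/19)/(7/15) = 90/133. Together with π_1 + π_2 = 1:
  π_1 = (7/15)/(6/19 + 7/15) = (7/15)/(223/285) = 133/223,
  π_2 = (6/19)/(6/19 + 7/15) = (6/19)/(223/285) = 90/223.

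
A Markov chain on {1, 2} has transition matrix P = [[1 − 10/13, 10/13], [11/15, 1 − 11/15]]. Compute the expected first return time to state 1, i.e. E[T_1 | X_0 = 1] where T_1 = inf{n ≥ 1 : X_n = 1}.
E[T_1 | X_0 = 1] = 1/π_1 = 293/143

For an irreducible recurrent Markov chain with stationary distribution π, E[T_i | X_0 = i] = 1/π_i (Kac's formula). Here π_1 = (11/15)/(10/13 + 11/15) = (11/15)/(293/195) = 143/293, so E[T_1 | X_0 = 1] = 1/π_1 = (10/13 + 11/15)/(11/15) = (293/195)/(11/15) = 293/143.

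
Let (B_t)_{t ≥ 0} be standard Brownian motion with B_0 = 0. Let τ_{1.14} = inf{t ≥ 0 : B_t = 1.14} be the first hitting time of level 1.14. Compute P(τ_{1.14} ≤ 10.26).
P(τ_{1.14} ≤ 10.26) = 2(1 − Φ(1.14/√10.26)) = 2(1 − Φ(0.3559)) ≈ 0.7219

By the reflection principle for standard BM, P(τ_b ≤ t) = 2 · P(B_t ≥ b). Since B_t ~ N(0, t), P(B_t ≥ 1.14) = 1 − Φ(1.14/√t) = 1 − Φ(1.14/√10.26) = 1 − Φ(0.3559) ≈ 0.36096. Doubling: P(τ_{1.14} ≤ 10.26) ≈ 2 · 0.36096 = 0.72192 ≈ 0.7219.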